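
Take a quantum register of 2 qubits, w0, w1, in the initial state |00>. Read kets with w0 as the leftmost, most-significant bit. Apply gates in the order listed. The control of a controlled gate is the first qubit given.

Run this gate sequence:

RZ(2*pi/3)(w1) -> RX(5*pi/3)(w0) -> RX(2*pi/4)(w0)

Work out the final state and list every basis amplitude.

The resulting statevector has amplitude (sqrt(2) + sqrt(6))*exp(2*I*pi/3)/4 on |00>, 0 on |01>, (-sqrt(2) + sqrt(6))*exp(I*pi/6)/4 on |10>, 0 on |11>.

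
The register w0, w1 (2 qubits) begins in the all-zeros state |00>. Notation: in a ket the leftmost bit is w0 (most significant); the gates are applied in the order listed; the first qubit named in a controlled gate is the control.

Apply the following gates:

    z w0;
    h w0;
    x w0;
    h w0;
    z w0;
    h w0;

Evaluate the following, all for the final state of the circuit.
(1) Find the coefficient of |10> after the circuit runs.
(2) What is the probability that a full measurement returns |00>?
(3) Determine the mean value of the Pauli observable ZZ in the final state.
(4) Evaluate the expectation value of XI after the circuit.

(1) |10> carries amplitude sqrt(2)/2 in the final state. Key observation: gates 2-5 undo each other exactly, leaving only the rest of the circuit to track.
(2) A full measurement returns |00> with probability 1/2.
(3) The observable ZZ averages to 0.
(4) The expectation value of XI is 1.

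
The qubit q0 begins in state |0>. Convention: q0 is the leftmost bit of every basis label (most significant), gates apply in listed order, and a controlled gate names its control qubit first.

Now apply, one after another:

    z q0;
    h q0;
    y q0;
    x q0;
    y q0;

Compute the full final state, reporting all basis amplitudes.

The final amplitudes are -sqrt(2)/2 on |0>, -sqrt(2)/2 on |1>.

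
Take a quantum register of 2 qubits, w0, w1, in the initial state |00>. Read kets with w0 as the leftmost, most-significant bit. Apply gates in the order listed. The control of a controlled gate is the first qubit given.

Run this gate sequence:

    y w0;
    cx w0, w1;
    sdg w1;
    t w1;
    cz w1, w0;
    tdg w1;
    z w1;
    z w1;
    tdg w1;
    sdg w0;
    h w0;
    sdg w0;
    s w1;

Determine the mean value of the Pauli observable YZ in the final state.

The expectation value of YZ is -1.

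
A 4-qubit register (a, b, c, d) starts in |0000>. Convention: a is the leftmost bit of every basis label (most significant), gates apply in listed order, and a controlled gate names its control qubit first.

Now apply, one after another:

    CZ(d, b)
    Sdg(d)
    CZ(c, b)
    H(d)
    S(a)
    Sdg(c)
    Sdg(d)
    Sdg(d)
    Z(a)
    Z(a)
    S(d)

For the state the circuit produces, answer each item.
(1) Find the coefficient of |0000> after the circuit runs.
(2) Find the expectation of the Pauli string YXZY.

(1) The final state's coefficient on |0000> equals sqrt(2)/2.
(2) The expectation value of YXZY is 0.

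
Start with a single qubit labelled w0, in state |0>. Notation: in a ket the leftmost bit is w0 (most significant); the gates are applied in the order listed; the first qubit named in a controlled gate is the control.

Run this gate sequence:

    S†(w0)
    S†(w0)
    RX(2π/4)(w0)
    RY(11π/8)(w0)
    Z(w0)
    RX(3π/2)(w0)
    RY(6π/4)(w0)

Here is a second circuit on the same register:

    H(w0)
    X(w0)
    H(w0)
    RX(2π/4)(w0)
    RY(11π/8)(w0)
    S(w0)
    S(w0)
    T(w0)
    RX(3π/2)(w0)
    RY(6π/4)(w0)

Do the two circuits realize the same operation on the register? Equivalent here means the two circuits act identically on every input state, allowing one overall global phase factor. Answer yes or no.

No: there is an input state on which the two circuits produce genuinely different outputs (not merely differing by a phase).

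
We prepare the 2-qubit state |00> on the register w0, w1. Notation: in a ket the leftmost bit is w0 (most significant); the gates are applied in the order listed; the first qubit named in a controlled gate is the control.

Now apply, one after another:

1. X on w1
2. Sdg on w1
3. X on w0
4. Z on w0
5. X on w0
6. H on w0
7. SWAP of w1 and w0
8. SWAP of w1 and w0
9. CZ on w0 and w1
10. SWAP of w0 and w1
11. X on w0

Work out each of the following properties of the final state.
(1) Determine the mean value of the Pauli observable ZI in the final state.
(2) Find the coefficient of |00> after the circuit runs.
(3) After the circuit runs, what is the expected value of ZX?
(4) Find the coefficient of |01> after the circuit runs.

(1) In the final state, ZI has expectation 1. Key observation: gates 7-8 undo each other exactly, leaving only the rest of the circuit to track.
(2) The final state's coefficient on |00> equals sqrt(2)*I/2.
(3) In the final state, ZX has expectation -1.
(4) The final state's coefficient on |01> equals -sqrt(2)*I/2.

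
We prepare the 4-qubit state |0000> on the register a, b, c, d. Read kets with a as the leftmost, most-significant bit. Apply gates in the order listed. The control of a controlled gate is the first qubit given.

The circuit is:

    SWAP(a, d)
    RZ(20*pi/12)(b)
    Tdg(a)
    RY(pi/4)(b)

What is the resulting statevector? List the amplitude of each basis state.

The resulting statevector has amplitude -sqrt(sqrt(2) + 2)*exp(I*pi/6)/2 on |0000>, -sqrt(2 - sqrt(2))*exp(I*pi/6)/2 on |0100>, and 0 on every other basis state.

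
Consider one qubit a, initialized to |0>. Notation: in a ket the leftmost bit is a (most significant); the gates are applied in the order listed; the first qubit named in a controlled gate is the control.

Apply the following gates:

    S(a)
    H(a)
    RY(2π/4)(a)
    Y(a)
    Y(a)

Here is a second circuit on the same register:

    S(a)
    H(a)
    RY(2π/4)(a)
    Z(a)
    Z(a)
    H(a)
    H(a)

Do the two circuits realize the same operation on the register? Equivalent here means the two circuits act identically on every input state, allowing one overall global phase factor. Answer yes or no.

Yes: on every input state the two circuits agree up to one overall phase factor.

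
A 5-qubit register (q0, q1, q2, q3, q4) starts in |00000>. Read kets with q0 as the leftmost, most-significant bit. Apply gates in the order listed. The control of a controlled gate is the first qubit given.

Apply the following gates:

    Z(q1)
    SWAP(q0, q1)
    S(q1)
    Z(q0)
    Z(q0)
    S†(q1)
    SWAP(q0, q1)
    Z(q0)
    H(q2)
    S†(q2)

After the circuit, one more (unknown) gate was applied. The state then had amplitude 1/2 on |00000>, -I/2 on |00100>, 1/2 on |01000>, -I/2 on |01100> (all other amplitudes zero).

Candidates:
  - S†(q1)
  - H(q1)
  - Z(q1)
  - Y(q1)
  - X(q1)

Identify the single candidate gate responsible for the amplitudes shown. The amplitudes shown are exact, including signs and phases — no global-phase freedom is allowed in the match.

The unique candidate consistent with the amplitudes is H(q1). Key observation: the block from step 2 through step 7 cancels to the identity and can be dropped.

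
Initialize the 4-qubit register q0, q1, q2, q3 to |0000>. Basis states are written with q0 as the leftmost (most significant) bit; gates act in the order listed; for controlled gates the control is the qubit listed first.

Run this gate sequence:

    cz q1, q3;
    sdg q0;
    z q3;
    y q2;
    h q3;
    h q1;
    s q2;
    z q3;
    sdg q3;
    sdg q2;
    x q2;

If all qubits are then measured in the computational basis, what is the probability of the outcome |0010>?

The probability of measuring |0010> is 0.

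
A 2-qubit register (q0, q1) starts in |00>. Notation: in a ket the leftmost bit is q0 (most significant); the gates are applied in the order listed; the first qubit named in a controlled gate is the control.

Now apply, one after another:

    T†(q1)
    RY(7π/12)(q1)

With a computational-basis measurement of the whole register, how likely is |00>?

A full measurement returns |00> with probability -sqrt(6)/8 + sqrt(2)/8 + 1/2.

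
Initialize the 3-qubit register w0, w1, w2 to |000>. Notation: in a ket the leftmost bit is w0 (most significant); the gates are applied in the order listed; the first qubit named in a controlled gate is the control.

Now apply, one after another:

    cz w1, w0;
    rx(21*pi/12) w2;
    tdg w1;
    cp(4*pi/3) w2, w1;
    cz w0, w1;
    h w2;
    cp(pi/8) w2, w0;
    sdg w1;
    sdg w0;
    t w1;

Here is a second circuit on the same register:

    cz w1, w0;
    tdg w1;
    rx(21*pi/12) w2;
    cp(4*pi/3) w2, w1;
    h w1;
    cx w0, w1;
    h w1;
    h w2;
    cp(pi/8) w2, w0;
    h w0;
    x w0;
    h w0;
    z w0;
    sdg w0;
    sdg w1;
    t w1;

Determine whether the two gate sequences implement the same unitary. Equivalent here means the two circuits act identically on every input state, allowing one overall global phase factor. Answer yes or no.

Yes — the two circuits implement the same unitary up to a global phase.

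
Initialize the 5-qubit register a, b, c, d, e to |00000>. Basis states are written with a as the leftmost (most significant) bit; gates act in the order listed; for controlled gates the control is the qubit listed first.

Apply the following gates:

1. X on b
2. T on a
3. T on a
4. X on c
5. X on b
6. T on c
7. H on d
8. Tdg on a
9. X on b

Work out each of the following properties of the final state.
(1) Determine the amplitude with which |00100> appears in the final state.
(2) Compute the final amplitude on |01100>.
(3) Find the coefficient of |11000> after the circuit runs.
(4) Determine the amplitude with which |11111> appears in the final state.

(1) |00100> carries amplitude 0 in the final state.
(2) The final state's coefficient on |01100> equals sqrt(2)*exp(I*pi/4)/2.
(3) The final state's coefficient on |11000> equals 0.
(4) |11111> carries amplitude 0 in the final state.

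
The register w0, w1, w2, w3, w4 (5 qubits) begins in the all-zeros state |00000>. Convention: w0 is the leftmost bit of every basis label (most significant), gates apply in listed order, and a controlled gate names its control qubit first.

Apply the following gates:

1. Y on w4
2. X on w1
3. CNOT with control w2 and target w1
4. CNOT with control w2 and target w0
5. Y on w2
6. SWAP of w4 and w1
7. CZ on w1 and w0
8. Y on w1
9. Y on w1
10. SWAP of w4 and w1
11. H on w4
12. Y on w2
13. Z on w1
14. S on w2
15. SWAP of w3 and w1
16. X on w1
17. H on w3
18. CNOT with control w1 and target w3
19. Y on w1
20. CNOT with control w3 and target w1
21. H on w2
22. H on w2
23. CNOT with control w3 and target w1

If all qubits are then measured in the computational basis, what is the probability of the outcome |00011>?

Outcome |00011> occurs with probability 1/4. Key observation: the block from step 20 through step 23 cancels to the identity and can be dropped.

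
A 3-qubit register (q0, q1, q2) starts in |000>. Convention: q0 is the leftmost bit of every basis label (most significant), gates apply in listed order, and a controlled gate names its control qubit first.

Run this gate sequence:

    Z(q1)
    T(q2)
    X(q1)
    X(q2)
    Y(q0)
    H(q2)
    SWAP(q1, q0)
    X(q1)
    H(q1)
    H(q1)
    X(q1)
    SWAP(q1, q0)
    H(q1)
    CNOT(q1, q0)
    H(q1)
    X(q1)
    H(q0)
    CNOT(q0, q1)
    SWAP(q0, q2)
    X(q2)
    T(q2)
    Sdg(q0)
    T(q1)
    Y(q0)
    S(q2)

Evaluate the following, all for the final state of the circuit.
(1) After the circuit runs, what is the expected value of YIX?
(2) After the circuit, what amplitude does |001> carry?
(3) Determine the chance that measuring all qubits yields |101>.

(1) The expectation value of YIX is sqrt(2)/2.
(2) The amplitude on |001> is -exp(I*pi/4)/2.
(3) The probability of measuring |101> is 1/4.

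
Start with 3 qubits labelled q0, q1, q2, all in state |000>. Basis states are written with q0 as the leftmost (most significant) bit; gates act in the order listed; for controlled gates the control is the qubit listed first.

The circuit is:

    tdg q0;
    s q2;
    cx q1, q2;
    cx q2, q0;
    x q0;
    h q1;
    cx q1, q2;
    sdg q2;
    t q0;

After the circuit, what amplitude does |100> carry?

The final state's coefficient on |100> equals sqrt(2)*exp(I*pi/4)/2.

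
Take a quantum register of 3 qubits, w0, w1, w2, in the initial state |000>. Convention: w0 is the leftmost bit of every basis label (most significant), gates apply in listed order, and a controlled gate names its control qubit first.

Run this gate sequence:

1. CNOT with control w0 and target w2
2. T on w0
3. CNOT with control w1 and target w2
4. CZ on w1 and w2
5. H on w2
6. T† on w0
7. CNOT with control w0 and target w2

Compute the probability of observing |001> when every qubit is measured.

A full measurement returns |001> with probability 1/2.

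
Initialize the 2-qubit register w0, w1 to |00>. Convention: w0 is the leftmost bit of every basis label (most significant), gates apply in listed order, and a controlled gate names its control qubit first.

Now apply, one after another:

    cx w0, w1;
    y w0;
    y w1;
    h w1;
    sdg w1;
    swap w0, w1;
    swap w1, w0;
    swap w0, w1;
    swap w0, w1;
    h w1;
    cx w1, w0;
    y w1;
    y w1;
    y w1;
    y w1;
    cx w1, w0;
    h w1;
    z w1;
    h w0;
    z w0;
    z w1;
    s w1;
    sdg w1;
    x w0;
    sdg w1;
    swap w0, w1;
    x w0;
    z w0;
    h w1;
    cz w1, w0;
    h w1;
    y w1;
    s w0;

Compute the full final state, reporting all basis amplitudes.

The resulting statevector has amplitude I/2 on |00>, -I/2 on |01>, 1/2 on |10>, -1/2 on |11>. Key observation: steps 10-17 multiply out to the identity, so the circuit reduces to the remaining gates.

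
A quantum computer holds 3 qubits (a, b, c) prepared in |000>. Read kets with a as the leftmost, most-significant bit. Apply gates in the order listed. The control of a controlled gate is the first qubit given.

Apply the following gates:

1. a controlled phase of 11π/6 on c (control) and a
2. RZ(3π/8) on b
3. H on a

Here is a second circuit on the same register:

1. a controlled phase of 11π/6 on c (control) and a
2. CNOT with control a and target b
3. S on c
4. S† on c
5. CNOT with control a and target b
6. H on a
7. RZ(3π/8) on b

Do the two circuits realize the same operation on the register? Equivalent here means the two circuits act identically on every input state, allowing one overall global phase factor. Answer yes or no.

Yes — the two circuits implement the same unitary up to a global phase.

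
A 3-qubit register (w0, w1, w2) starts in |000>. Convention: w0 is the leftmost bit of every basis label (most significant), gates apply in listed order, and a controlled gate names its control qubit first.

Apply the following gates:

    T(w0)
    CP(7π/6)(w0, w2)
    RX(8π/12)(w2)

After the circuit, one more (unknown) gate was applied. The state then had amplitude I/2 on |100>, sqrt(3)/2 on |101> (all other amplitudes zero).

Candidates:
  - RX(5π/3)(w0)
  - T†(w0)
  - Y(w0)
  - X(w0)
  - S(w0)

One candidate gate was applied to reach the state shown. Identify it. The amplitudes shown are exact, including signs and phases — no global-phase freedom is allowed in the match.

It was Y(w0) that produced the state shown.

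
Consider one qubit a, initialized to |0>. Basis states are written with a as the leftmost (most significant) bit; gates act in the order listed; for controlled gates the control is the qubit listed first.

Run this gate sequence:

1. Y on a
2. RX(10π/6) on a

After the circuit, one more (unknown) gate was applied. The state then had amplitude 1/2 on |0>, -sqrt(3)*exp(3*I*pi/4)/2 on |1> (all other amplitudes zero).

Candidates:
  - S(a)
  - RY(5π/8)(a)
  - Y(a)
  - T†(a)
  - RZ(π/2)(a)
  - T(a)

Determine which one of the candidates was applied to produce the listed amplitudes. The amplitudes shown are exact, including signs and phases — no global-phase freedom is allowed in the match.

The applied gate was T(a).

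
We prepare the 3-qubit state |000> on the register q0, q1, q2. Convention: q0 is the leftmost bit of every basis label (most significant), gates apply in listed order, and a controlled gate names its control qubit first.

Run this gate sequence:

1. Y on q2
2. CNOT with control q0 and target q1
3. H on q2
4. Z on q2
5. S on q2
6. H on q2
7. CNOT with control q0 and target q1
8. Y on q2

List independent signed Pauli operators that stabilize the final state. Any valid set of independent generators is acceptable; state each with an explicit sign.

One valid set of independent stabilizer generators is -IIY, +ZII, +IZI (any independent generating set of the same group is equally correct).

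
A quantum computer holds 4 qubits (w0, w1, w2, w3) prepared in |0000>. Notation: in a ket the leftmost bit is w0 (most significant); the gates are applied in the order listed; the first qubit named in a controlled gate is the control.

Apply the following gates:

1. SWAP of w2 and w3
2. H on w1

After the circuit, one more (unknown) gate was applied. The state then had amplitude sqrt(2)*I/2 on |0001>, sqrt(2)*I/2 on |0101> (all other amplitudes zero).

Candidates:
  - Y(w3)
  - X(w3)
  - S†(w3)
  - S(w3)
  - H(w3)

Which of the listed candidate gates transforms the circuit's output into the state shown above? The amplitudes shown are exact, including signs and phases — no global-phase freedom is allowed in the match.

The applied gate was Y(w3).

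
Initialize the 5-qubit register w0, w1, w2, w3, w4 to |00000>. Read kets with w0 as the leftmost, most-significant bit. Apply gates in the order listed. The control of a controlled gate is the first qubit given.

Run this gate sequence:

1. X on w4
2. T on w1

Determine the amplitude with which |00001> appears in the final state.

The final state's coefficient on |00001> equals 1.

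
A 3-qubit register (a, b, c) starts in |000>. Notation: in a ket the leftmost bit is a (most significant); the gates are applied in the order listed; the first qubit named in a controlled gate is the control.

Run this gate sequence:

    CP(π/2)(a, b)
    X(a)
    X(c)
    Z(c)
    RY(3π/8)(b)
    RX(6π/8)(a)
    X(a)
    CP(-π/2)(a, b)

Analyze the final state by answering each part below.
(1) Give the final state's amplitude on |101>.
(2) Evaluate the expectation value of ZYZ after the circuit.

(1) The amplitude on |101> is I*sqrt(sqrt(2) + 2)*cos(3*pi/16)/2.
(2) The expectation value of ZYZ is -(sqrt(2) + 2)**(3/2)/8.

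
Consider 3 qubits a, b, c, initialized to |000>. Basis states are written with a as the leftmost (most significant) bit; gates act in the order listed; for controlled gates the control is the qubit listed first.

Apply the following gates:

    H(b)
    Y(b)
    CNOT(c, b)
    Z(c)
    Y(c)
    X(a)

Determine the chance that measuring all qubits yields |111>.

The probability of measuring |111> is 1/2.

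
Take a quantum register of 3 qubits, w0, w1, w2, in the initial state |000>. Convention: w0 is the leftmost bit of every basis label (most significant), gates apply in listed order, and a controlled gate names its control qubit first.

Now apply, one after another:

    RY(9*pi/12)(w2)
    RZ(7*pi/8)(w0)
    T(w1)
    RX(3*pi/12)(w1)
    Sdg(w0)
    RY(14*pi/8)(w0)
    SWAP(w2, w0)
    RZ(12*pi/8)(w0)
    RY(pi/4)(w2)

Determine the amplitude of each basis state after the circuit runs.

After the circuit, the state carries amplitude -sqrt(2)*exp(13*I*pi/16)/4 on |000>, 0 on |001>, (-2 + sqrt(2))*exp(5*I*pi/16)/4 on |010>, 0 on |011>, (-2 - sqrt(2))*exp(5*I*pi/16)/4 on |100>, 0 on |101>, sqrt(2)*exp(13*I*pi/16)/4 on |110>, 0 on |111>.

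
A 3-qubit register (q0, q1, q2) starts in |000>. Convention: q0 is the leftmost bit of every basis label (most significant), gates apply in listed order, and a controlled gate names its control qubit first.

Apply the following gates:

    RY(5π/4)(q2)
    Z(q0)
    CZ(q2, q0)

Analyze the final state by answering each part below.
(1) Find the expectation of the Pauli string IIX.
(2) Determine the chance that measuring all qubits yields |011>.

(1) In the final state, IIX has expectation -sqrt(2)/2.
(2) The probability of measuring |011> is 0.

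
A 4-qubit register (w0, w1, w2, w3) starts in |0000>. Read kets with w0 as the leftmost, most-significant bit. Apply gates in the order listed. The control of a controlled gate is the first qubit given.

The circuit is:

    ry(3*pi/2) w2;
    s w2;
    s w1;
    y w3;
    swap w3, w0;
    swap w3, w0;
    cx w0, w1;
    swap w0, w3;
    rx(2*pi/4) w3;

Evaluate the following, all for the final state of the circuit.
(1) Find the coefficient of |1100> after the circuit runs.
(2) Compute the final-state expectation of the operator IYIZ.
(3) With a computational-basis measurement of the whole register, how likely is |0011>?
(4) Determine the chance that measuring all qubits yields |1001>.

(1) |1100> carries amplitude 0 in the final state.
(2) The expectation value of IYIZ is 0.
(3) The probability of measuring |0011> is 0.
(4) Outcome |1001> occurs with probability 1/4.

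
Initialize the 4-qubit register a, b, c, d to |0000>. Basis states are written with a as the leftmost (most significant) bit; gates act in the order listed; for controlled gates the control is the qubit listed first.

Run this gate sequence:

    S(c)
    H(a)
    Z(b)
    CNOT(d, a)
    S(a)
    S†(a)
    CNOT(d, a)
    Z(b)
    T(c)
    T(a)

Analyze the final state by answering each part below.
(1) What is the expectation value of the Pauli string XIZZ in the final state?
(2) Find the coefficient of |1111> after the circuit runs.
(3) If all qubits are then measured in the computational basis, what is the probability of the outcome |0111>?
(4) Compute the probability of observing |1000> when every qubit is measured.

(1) In the final state, XIZZ has expectation sqrt(2)/2. Key observation: gates 3-8 undo each other exactly, leaving only the rest of the circuit to track.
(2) The final state's coefficient on |1111> equals 0.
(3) The probability of measuring |0111> is 0.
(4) The probability of measuring |1000> is 1/2.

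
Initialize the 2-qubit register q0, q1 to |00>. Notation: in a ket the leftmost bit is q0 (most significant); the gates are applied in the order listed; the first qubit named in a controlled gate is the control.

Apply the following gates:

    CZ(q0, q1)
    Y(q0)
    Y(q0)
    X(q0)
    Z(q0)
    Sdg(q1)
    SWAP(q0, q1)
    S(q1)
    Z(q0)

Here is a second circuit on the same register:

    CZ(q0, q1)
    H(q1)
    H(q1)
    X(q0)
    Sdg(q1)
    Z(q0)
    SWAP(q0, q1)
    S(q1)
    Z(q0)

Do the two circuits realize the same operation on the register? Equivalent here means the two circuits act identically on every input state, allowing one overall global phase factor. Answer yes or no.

Yes, they are equivalent — the unitaries differ by at most a global phase.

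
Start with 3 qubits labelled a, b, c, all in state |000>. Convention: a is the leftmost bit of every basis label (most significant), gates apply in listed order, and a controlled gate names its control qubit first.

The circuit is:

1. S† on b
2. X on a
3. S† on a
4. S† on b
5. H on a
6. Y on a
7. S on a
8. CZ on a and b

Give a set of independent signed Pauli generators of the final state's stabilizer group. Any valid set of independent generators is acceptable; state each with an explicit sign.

One valid set of independent stabilizer generators is +YII, +IZI, +IIZ (any independent generating set of the same group is equally correct).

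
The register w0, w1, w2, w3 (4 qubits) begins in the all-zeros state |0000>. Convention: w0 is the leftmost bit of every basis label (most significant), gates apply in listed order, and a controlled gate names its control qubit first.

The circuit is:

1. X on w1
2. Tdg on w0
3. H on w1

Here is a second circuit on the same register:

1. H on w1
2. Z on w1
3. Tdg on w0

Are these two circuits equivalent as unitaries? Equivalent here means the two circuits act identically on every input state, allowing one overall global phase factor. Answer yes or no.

Yes — the two circuits implement the same unitary up to a global phase.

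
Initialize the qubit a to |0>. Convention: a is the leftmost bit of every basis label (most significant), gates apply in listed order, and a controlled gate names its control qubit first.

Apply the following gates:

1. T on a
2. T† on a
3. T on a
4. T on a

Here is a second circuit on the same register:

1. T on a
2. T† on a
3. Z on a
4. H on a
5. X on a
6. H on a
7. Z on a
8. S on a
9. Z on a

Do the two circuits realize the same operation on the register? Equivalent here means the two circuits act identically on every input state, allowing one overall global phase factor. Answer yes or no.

Yes — the two circuits implement the same unitary up to a global phase.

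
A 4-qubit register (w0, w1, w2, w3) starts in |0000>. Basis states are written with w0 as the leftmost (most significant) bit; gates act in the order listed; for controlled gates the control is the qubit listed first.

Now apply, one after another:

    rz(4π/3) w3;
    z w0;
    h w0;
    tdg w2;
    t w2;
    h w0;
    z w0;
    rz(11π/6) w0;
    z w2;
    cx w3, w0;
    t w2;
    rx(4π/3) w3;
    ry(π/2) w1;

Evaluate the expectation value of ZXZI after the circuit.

The expectation value of ZXZI is 1. Key observation: the block from step 2 through step 7 cancels to the identity and can be dropped.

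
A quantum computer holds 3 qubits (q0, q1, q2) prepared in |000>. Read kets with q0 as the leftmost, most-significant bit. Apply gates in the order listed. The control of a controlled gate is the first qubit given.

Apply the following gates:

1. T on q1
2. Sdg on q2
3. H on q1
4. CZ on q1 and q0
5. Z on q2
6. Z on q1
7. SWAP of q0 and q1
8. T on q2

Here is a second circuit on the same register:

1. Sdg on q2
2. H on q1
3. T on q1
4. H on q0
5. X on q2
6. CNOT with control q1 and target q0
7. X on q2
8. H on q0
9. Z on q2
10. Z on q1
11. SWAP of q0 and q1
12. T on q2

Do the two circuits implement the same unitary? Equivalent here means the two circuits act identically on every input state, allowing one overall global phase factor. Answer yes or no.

No, they are not equivalent — no single phase factor reconciles the two unitaries.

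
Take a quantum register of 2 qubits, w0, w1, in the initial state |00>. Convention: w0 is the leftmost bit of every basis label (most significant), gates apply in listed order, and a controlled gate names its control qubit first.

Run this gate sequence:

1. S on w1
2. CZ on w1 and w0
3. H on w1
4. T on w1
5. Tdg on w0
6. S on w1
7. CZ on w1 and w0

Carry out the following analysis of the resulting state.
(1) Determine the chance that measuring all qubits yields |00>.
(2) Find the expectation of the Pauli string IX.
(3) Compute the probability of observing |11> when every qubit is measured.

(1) Outcome |00> occurs with probability 1/2.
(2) The expectation value of IX is -sqrt(2)/2.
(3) A full measurement returns |11> with probability 0.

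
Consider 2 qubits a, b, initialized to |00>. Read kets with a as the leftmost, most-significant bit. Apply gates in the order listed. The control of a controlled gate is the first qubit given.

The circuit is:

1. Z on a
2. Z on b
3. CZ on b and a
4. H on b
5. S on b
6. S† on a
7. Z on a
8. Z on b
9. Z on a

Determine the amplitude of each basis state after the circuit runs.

The resulting statevector has amplitude sqrt(2)/2 on |00>, -sqrt(2)*I/2 on |01>, 0 on |10>, 0 on |11>.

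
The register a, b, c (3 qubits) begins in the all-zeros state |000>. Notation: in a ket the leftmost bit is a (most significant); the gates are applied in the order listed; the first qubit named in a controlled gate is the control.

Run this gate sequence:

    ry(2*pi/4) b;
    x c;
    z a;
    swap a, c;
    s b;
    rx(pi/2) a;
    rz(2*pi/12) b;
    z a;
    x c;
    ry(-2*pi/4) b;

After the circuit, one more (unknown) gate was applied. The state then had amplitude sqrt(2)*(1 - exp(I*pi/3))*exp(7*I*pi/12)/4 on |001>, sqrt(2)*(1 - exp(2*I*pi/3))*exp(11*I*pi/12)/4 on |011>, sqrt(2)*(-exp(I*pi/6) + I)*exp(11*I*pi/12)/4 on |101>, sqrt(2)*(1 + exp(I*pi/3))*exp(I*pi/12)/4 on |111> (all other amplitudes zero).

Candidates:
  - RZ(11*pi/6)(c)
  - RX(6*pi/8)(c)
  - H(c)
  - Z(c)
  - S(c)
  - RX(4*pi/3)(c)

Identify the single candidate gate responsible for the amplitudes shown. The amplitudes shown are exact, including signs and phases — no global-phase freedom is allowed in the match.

The applied gate was S(c).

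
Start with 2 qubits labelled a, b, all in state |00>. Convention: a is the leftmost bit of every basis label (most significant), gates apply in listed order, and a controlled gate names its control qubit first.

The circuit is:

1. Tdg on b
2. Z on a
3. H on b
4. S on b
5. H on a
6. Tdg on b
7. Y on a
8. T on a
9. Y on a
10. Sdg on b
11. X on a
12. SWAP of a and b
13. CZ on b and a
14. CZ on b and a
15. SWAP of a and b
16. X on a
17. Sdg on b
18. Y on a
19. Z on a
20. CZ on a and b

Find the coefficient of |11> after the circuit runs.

The amplitude on |11> is 1/2. Key observation: gates 11-16 undo each other exactly, leaving only the rest of the circuit to track.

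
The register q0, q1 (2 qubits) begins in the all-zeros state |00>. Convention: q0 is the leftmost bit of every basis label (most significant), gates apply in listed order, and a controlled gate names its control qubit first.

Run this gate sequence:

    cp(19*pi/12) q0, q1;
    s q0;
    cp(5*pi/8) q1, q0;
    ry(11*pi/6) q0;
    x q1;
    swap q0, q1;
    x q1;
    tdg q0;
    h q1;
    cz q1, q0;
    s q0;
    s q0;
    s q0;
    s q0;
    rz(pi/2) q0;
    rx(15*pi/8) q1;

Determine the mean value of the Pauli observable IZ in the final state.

In the final state, IZ has expectation -sqrt(sqrt(2) + 2)/4. Key observation: steps 11-14 multiply out to the identity, so the circuit reduces to the remaining gates.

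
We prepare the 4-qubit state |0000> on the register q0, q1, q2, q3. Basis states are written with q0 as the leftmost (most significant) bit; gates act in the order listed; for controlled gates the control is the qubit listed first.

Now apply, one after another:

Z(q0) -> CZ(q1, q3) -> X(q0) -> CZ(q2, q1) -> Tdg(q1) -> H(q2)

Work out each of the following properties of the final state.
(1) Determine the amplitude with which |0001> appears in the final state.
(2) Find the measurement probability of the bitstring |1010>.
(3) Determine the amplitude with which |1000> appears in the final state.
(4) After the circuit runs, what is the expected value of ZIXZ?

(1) |0001> carries amplitude 0 in the final state.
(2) Outcome |1010> occurs with probability 1/2.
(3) The amplitude on |1000> is sqrt(2)/2.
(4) The observable ZIXZ averages to -1.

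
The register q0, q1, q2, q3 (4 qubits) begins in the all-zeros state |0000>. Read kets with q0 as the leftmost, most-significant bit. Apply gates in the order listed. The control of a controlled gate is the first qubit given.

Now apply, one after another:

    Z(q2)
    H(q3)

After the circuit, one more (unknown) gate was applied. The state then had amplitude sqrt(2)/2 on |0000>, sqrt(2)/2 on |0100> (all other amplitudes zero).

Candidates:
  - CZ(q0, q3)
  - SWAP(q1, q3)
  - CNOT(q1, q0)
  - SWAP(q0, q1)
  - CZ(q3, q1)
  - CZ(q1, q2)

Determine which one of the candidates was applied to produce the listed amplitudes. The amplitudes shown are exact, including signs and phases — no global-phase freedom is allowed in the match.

The unique candidate consistent with the amplitudes is SWAP(q1, q3).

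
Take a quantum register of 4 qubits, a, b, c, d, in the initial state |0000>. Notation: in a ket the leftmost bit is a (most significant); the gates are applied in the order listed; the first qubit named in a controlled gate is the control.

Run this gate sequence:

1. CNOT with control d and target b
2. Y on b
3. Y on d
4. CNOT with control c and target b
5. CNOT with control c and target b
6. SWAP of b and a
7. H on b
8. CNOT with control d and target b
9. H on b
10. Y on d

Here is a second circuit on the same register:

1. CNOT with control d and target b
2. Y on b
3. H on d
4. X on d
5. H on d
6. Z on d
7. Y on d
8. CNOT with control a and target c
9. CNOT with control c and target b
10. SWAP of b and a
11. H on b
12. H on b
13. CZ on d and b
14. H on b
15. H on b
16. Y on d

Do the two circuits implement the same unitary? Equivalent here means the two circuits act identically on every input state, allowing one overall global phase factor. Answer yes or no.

No: there is an input state on which the two circuits produce genuinely different outputs (not merely differing by a phase).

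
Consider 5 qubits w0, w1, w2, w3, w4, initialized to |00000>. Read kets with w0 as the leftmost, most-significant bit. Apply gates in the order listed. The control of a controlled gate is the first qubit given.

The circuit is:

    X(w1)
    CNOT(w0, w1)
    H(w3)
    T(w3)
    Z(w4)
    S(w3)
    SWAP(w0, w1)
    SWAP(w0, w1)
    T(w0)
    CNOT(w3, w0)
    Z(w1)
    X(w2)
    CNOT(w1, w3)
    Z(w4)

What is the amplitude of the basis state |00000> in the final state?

|00000> carries amplitude 0 in the final state. Key observation: the block from step 7 through step 8 cancels to the identity and can be dropped.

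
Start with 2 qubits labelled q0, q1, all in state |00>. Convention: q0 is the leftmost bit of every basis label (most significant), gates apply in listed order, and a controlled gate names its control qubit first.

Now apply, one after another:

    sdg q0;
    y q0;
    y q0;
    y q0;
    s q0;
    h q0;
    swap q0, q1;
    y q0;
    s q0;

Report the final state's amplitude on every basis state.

The final amplitudes are 0 on |00>, 0 on |01>, sqrt(2)/2 on |10>, -sqrt(2)/2 on |11>.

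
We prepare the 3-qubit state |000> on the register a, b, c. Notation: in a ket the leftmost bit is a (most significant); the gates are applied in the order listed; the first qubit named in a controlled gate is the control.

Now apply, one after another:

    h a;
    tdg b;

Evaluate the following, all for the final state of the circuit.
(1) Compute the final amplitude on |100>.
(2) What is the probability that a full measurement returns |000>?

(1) The amplitude on |100> is sqrt(2)/2.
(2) A full measurement returns |000> with probability 1/2.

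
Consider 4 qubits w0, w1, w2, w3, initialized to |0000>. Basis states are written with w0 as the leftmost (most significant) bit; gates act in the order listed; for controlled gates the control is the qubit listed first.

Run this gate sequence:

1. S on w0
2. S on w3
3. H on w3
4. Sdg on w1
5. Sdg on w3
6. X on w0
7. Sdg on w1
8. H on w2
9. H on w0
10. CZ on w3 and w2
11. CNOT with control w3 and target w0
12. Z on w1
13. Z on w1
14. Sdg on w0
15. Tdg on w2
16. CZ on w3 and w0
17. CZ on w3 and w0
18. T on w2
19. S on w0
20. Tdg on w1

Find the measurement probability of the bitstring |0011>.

A full measurement returns |0011> with probability 1/8. Key observation: gates 15-18 undo each other exactly, leaving only the rest of the circuit to track.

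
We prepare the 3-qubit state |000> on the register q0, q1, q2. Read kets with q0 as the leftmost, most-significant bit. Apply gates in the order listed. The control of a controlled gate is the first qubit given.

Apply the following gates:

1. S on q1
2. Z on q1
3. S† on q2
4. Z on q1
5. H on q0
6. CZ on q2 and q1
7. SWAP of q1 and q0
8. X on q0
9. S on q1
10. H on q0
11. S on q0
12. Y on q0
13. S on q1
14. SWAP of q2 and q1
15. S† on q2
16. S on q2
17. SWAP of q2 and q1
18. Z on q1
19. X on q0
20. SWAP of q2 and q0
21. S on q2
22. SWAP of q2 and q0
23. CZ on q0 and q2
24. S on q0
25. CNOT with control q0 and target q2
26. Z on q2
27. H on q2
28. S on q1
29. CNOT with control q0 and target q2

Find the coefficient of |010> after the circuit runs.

The final state's coefficient on |010> equals -sqrt(2)/4.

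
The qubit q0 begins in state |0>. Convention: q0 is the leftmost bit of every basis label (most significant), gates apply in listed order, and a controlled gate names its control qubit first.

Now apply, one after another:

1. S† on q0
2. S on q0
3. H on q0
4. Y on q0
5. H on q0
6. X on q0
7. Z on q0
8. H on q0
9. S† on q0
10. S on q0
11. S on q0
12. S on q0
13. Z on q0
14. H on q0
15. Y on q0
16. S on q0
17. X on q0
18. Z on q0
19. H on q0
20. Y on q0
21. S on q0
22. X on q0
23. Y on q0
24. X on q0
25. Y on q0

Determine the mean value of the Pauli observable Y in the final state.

The expectation value of Y is -1.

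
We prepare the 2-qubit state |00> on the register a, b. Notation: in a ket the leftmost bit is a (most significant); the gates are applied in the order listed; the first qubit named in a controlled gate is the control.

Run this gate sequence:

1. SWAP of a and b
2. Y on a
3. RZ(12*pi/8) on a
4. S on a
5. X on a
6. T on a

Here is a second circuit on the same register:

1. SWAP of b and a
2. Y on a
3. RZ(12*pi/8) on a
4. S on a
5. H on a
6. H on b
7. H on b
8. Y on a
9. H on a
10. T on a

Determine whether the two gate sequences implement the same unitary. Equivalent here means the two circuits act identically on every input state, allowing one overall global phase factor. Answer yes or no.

No, they are not equivalent — no single phase factor reconciles the two unitaries.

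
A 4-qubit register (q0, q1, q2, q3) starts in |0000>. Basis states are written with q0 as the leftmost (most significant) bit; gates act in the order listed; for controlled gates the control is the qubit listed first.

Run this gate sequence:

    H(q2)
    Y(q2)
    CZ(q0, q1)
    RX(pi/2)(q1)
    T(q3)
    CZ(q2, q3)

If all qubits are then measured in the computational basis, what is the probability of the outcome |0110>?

A full measurement returns |0110> with probability 1/4.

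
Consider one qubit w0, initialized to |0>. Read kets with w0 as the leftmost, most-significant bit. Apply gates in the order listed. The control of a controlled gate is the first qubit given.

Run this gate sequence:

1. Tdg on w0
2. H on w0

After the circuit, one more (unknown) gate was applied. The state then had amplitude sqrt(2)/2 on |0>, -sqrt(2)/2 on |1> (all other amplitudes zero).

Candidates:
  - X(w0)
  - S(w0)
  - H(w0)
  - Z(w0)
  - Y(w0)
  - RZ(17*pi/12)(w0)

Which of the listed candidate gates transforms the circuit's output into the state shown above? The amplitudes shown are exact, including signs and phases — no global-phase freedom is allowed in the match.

The unique candidate consistent with the amplitudes is Z(w0).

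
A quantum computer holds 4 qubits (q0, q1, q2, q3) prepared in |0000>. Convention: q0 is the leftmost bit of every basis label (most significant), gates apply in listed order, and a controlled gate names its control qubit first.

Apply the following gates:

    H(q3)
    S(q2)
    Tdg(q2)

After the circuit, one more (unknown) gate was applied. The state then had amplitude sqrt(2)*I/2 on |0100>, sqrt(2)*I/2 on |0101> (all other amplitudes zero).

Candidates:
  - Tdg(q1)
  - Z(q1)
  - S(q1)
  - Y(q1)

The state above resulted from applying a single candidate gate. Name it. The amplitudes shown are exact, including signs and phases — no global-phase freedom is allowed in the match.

It was Y(q1) that produced the state shown.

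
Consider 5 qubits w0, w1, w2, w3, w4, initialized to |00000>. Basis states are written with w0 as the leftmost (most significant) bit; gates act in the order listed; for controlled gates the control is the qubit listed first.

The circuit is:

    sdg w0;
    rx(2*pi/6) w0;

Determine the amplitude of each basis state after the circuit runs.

The resulting statevector has amplitude sqrt(3)/2 on |00000>, -I/2 on |10000>, and 0 on every other basis state.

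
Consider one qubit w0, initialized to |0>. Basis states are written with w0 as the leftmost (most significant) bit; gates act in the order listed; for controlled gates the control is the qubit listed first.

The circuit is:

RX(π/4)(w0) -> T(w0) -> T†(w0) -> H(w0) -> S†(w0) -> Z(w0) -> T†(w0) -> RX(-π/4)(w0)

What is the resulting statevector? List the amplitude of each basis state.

The resulting statevector has amplitude (1 - I + (-sqrt(2) - 1 + I)*exp(I*pi/4) + sqrt(2)*I)*exp(3*I*pi/4)/4 on |0>, (1 - sqrt(2)*I - I - (-1 + sqrt(2) + I)*exp(I*pi/4))*exp(3*I*pi/4)/4 on |1>.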